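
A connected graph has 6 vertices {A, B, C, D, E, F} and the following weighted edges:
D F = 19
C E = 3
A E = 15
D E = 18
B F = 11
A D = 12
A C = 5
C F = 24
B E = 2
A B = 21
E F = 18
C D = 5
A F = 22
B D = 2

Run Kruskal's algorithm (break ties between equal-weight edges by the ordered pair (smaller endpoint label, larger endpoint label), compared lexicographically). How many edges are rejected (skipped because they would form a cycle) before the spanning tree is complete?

1

Sort edges by weight, then run Kruskal:
B D (2): add — endpoints in different components.
B E (2): add — endpoints in different components.
C E (3): add — endpoints in different components.
A C (5): add — endpoints in different components.
C D (5): skip — C and D already connected.
B F (11): add — endpoints in different components.
Edges rejected before the tree was complete: 1.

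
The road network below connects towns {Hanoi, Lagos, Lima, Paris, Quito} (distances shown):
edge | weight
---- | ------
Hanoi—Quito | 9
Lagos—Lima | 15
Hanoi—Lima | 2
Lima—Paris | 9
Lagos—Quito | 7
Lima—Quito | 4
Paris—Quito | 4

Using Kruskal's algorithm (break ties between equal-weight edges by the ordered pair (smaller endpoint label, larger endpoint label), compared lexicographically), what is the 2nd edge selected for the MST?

Kruskal's algorithm — process edges by increasing weight (ties by edge label):
Hanoi—Lima (2): add. Components now {Paris} {Quito} {Hanoi,Lima} {Lagos}
Lima—Quito (4): add. Components now {Paris} {Hanoi,Lima,Quito} {Lagos}
Paris—Quito (4): add. Components now {Hanoi,Lima,Paris,Quito} {Lagos}
Lagos—Quito (7): add. Components now {Hanoi,Lagos,Lima,Paris,Quito}
The 2nd edge added is Lima—Quito.

Lima-Quito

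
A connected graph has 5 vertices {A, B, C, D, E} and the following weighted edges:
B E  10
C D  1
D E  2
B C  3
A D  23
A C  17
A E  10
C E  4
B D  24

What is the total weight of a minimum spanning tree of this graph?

16

Prim's algorithm from A:
Step 1: frontier [A E 10, A C 17, A D 23] → take A E (10); add E.
Step 2: frontier [A C 17, A D 23, D E 2, C E 4, B E 10] → take D E (2); add D.
Step 3: frontier [A C 17, C D 1, B D 24, C E 4, B E 10] → take C D (1); add C.
Step 4: frontier [B C 3, B D 24, B E 10] → take B C (3); add B.
MST edges: A E, D E, C D, B C; total weight 10+2+1+3 = 16.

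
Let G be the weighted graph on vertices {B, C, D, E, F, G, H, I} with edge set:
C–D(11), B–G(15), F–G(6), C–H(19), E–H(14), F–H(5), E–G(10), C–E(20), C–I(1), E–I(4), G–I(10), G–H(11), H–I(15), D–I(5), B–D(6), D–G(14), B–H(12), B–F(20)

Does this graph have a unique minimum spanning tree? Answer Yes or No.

Kruskal's algorithm — process edges by increasing weight (ties by edge label):
C–I (1): add — endpoints in different components.
E–I (4): add — endpoints in different components.
D–I (5): add — endpoints in different components.
F–H (5): add — endpoints in different components.
B–D (6): add — endpoints in different components.
F–G (6): add — endpoints in different components.
E–G (10): add — endpoints in different components.
Non-tree edge G–I has weight 10, equal to the heaviest edge on its tree cycle — swapping gives another MST of the same weight. Not unique.

No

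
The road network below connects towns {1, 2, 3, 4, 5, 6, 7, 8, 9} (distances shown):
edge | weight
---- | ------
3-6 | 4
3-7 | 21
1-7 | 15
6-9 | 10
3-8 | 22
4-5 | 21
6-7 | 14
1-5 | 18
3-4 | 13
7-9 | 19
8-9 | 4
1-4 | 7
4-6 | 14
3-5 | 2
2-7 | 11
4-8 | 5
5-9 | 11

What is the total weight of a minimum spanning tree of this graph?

Prim, starting at 9.
Step 1: cheapest edge leaving the tree is 8-9 (4); add 8.
Step 2: cheapest edge leaving the tree is 4-8 (5); add 4.
Step 3: cheapest edge leaving the tree is 1-4 (7); add 1.
Step 4: cheapest edge leaving the tree is 6-9 (10); add 6.
Step 5: cheapest edge leaving the tree is 3-6 (4); add 3.
Step 6: cheapest edge leaving the tree is 3-5 (2); add 5.
Step 7: cheapest edge leaving the tree is 6-7 (14); add 7.
Step 8: cheapest edge leaving the tree is 2-7 (11); add 2.
MST edges: 8-9, 4-8, 1-4, 6-9, 3-6, 3-5, 6-7, 2-7; total weight 4+5+7+10+4+2+14+11 = 57.

57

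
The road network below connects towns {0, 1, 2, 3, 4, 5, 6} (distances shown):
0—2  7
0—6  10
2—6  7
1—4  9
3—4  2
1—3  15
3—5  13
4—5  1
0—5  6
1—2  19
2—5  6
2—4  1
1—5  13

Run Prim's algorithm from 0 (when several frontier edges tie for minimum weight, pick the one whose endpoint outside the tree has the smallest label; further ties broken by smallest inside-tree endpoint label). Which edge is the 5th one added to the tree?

Prim, starting at 0.
Step 1: frontier [0—5 6, 0—2 7, 0—6 10] → take 0—5 (6); add 5.
Step 2: frontier [0—2 7, 0—6 10, 4—5 1, 2—5 6, 1—5 13, 3—5 13] → take 4—5 (1); add 4.
Step 3: frontier [0—2 7, 0—6 10, 2—4 1, 3—4 2, 1—4 9, 2—5 6, 1—5 13, 3—5 13] → take 2—4 (1); add 2.
Step 4: frontier [0—6 10, 2—6 7, 1—2 19, 3—4 2, 1—4 9, 1—5 13, 3—5 13] → take 3—4 (2); add 3.
Step 5: frontier [0—6 10, 2—6 7, 1—2 19, 1—3 15, 1—4 9, 1—5 13] → take 2—6 (7); add 6.
Step 6: frontier [1—2 19, 1—3 15, 1—4 9, 1—5 13] → take 1—4 (9); add 1.
The 5th edge added is 2—6.

2-6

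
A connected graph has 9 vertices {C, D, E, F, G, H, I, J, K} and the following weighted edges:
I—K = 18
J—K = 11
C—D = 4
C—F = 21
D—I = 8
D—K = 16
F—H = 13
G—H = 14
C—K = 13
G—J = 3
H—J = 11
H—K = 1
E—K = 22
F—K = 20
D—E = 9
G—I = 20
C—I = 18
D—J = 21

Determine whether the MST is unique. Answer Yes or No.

Kruskal: consider edges lightest-first.
H—K (1): add — endpoints in different components.
G—J (3): add — endpoints in different components.
C—D (4): add — endpoints in different components.
D—I (8): add — endpoints in different components.
D—E (9): add — endpoints in different components.
H—J (11): add — endpoints in different components.
J—K (11): skip — J and K already connected.
C—K (13): add — endpoints in different components.
F—H (13): add — endpoints in different components.
Non-tree edge J—K has weight 11, equal to the heaviest edge on its tree cycle — swapping gives another MST of the same weight. Not unique.

No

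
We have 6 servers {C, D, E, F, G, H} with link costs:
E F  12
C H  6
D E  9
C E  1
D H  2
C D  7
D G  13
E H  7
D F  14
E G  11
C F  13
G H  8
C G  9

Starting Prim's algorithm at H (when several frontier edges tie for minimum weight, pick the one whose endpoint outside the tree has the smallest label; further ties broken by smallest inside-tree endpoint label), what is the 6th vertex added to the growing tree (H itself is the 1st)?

Prim, starting at H.
Step 1: cheapest edge leaving the tree is D H (2); add D.
Step 2: cheapest edge leaving the tree is C H (6); add C.
Step 3: cheapest edge leaving the tree is C E (1); add E.
Step 4: cheapest edge leaving the tree is G H (8); add G.
Step 5: cheapest edge leaving the tree is E F (12); add F.
Vertex order: H, D, C, E, G, F. The 6th vertex is F.

F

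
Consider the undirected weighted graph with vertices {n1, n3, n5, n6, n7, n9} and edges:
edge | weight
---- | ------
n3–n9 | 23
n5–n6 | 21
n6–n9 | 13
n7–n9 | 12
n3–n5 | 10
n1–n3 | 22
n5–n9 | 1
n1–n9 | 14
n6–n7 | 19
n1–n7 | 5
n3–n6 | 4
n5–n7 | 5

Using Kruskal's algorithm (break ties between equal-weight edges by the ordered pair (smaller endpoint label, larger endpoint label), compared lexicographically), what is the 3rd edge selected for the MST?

n1-n7

Kruskal's algorithm — process edges by increasing weight (ties by edge label):
n5–n9 (1): add — endpoints in different components.
n3–n6 (4): add — endpoints in different components.
n1–n7 (5): add — endpoints in different components.
n5–n7 (5): add — endpoints in different components.
n3–n5 (10): add — endpoints in different components.
The 3rd edge added is n1–n7.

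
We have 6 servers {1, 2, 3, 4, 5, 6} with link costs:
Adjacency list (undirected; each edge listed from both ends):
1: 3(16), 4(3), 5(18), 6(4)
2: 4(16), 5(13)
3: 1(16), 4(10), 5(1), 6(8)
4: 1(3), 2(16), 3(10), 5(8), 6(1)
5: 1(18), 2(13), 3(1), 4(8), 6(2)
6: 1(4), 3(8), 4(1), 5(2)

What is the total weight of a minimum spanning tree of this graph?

Kruskal's algorithm — process edges by increasing weight (ties by edge label):
3–5 (1): add — endpoints in different components.
4–6 (1): add — endpoints in different components.
5–6 (2): add — endpoints in different components.
1–4 (3): add — endpoints in different components.
1–6 (4): skip — 1 and 6 already connected.
3–6 (8): skip — 3 and 6 already connected.
4–5 (8): skip — 4 and 5 already connected.
3–4 (10): skip — 3 and 4 already connected.
2–5 (13): add — endpoints in different components.
MST edges: 3–5, 4–6, 5–6, 1–4, 2–5; total weight 1+1+2+3+13 = 20.

20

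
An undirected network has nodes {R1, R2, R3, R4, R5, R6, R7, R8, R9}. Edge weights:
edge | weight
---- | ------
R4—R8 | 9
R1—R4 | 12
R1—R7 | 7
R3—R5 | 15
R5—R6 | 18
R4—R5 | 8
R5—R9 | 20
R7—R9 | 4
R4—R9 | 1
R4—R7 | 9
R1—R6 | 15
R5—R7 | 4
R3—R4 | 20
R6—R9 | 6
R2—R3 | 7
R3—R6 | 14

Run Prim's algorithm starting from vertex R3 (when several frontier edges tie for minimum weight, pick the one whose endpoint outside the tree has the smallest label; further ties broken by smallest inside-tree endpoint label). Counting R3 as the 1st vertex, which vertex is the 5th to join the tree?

R4

Grow the tree from R3 using Prim:
Step 1: cheapest edge leaving the tree is R2—R3 (7); add R2.
Step 2: cheapest edge leaving the tree is R3—R6 (14); add R6.
Step 3: cheapest edge leaving the tree is R6—R9 (6); add R9.
Step 4: cheapest edge leaving the tree is R4—R9 (1); add R4.
Step 5: cheapest edge leaving the tree is R7—R9 (4); add R7.
Step 6: cheapest edge leaving the tree is R5—R7 (4); add R5.
Step 7: cheapest edge leaving the tree is R1—R7 (7); add R1.
Step 8: cheapest edge leaving the tree is R4—R8 (9); add R8.
Vertex order: R3, R2, R6, R9, R4, R7, R5, R1, R8. The 5th vertex is R4.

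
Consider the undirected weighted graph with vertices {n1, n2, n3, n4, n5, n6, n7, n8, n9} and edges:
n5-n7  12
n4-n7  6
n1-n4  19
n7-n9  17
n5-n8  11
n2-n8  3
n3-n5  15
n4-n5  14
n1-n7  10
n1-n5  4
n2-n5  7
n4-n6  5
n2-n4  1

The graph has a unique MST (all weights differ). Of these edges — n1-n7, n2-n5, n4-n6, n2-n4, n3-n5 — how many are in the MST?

Kruskal: consider edges lightest-first.
n2-n4 (1): add — endpoints in different components.
n2-n8 (3): add — endpoints in different components.
n1-n5 (4): add — endpoints in different components.
n4-n6 (5): add — endpoints in different components.
n4-n7 (6): add — endpoints in different components.
n2-n5 (7): add — endpoints in different components.
n1-n7 (10): skip — n1 and n7 already connected.
n5-n8 (11): skip — n8 and n5 already connected.
n5-n7 (12): skip — n5 and n7 already connected.
n4-n5 (14): skip — n5 and n4 already connected.
n3-n5 (15): add — endpoints in different components.
n7-n9 (17): add — endpoints in different components.
MST edge set: {n2-n4, n2-n8, n1-n5, n4-n6, n4-n7, n2-n5, n3-n5, n7-n9}.
Of the listed edges, {n2-n5, n4-n6, n2-n4, n3-n5} are in the MST → 4.

4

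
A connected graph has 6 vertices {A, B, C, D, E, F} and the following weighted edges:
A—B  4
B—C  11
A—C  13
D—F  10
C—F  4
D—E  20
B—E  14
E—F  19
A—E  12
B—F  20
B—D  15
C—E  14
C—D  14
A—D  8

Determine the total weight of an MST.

Grow the tree from E using Prim:
Step 1: cheapest edge leaving the tree is A—E (12); add A.
Step 2: cheapest edge leaving the tree is A—B (4); add B.
Step 3: cheapest edge leaving the tree is A—D (8); add D.
Step 4: cheapest edge leaving the tree is D—F (10); add F.
Step 5: cheapest edge leaving the tree is C—F (4); add C.
MST edges: A—E, A—B, A—D, D—F, C—F; total weight 12+4+8+10+4 = 38.

38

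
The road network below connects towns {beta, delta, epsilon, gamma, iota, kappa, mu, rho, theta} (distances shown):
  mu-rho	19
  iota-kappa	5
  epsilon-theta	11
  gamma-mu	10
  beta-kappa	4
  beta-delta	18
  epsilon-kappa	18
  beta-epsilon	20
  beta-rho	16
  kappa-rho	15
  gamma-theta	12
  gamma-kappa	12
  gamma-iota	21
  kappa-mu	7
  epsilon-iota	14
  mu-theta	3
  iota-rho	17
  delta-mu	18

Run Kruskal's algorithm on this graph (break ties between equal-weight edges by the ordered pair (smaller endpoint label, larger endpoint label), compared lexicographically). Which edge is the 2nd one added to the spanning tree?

beta-kappa

Sort edges by weight, then run Kruskal:
mu-theta (3): add — endpoints in different components.
beta-kappa (4): add — endpoints in different components.
iota-kappa (5): add — endpoints in different components.
kappa-mu (7): add — endpoints in different components.
gamma-mu (10): add — endpoints in different components.
epsilon-theta (11): add — endpoints in different components.
gamma-kappa (12): skip — kappa and gamma already connected.
gamma-theta (12): skip — theta and gamma already connected.
epsilon-iota (14): skip — iota and epsilon already connected.
kappa-rho (15): add — endpoints in different components.
beta-rho (16): skip — rho and beta already connected.
iota-rho (17): skip — rho and iota already connected.
beta-delta (18): add — endpoints in different components.
The 2nd edge added is beta-kappa.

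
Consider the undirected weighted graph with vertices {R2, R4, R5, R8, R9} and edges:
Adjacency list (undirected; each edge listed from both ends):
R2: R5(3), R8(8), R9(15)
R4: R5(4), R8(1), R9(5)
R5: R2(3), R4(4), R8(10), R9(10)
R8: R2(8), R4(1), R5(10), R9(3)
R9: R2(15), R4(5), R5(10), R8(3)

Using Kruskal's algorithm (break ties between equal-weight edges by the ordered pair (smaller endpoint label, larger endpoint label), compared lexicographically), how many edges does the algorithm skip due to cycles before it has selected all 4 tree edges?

0

Kruskal: consider edges lightest-first.
R4-R8 (1): add. Components now {R4,R8} {R9} {R5} {R2}
R2-R5 (3): add. Components now {R4,R8} {R9} {R2,R5}
R8-R9 (3): add. Components now {R4,R8,R9} {R2,R5}
R4-R5 (4): add. Components now {R2,R4,R5,R8,R9}
Edges rejected before the tree was complete: 0.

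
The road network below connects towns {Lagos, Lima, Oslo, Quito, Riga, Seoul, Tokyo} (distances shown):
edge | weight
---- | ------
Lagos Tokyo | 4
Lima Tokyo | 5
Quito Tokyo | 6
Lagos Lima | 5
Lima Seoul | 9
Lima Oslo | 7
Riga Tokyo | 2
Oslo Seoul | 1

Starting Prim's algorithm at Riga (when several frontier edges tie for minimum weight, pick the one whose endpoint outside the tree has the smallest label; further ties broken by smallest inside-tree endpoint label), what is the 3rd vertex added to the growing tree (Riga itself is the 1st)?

Lagos

Grow the tree from Riga using Prim:
Step 1: frontier [Riga Tokyo 2] → take Riga Tokyo (2); add Tokyo.
Step 2: frontier [Lagos Tokyo 4, Lima Tokyo 5, Quito Tokyo 6] → take Lagos Tokyo (4); add Lagos.
Step 3: frontier [Lagos Lima 5, Lima Tokyo 5, Quito Tokyo 6] → take Lagos Lima (5); add Lima.
Step 4: frontier [Lima Oslo 7, Lima Seoul 9, Quito Tokyo 6] → take Quito Tokyo (6); add Quito.
Step 5: frontier [Lima Oslo 7, Lima Seoul 9] → take Lima Oslo (7); add Oslo.
Step 6: frontier [Lima Seoul 9, Oslo Seoul 1] → take Oslo Seoul (1); add Seoul.
Vertex order: Riga, Tokyo, Lagos, Lima, Quito, Oslo, Seoul. The 3rd vertex is Lagos.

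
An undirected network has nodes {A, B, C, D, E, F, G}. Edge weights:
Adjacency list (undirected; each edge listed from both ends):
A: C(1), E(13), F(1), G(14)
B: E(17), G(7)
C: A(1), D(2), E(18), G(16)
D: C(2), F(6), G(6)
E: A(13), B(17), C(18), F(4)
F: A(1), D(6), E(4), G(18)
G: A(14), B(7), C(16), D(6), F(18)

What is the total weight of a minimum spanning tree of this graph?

Sort edges by weight, then run Kruskal:
A—C (1): add. Components now {A,C} {B} {D} {E} {F} {G}
A—F (1): add. Components now {A,C,F} {B} {D} {E} {G}
C—D (2): add. Components now {A,C,D,F} {B} {E} {G}
E—F (4): add. Components now {A,C,D,E,F} {B} {G}
D—F (6): skip — D and F already connected.
D—G (6): add. Components now {A,C,D,E,F,G} {B}
B—G (7): add. Components now {A,B,C,D,E,F,G}
MST edges: A—C, A—F, C—D, E—F, D—G, B—G; total weight 1+1+2+4+6+7 = 21.

21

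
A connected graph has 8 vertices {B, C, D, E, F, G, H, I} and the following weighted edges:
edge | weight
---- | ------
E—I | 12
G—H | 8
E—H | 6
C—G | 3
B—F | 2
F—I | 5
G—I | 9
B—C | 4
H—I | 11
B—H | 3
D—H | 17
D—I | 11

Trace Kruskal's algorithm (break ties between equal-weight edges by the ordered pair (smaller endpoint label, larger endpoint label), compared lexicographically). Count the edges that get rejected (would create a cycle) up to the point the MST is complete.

2

Sort edges by weight, then run Kruskal:
B—F (2): add — endpoints in different components.
B—H (3): add — endpoints in different components.
C—G (3): add — endpoints in different components.
B—C (4): add — endpoints in different components.
F—I (5): add — endpoints in different components.
E—H (6): add — endpoints in different components.
G—H (8): skip — G and H already connected.
G—I (9): skip — G and I already connected.
D—I (11): add — endpoints in different components.
Edges rejected before the tree was complete: 2.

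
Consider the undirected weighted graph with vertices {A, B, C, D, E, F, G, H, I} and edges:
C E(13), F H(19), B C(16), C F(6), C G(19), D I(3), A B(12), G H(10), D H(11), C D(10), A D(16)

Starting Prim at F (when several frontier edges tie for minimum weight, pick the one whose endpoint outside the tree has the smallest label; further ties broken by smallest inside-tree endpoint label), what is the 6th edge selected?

Grow the tree from F using Prim:
Step 1: cheapest edge leaving the tree is C F (6); add C.
Step 2: cheapest edge leaving the tree is C D (10); add D.
Step 3: cheapest edge leaving the tree is D I (3); add I.
Step 4: cheapest edge leaving the tree is D H (11); add H.
Step 5: cheapest edge leaving the tree is G H (10); add G.
Step 6: cheapest edge leaving the tree is C E (13); add E.
Step 7: cheapest edge leaving the tree is A D (16); add A.
Step 8: cheapest edge leaving the tree is A B (12); add B.
The 6th edge added is C E.

C-E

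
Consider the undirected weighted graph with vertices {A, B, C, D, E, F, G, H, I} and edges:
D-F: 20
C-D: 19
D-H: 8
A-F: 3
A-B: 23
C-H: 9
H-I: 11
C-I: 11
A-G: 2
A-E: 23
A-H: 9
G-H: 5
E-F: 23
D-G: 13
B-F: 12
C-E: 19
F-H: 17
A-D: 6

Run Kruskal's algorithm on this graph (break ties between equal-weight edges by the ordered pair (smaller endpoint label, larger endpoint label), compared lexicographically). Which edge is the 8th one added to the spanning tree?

Kruskal: consider edges lightest-first.
A-G (2): add — endpoints in different components.
A-F (3): add — endpoints in different components.
G-H (5): add — endpoints in different components.
A-D (6): add — endpoints in different components.
D-H (8): skip — D and H already connected.
A-H (9): skip — A and H already connected.
C-H (9): add — endpoints in different components.
C-I (11): add — endpoints in different components.
H-I (11): skip — H and I already connected.
B-F (12): add — endpoints in different components.
D-G (13): skip — D and G already connected.
F-H (17): skip — F and H already connected.
C-D (19): skip — C and D already connected.
C-E (19): add — endpoints in different components.
The 8th edge added is C-E.

C-E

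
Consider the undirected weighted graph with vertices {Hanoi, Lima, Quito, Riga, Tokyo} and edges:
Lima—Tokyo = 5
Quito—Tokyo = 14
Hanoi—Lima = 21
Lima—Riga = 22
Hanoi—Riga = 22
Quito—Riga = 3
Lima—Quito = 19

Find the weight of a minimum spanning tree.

43

Prim, starting at Hanoi.
Step 1: frontier [Hanoi—Lima 21, Hanoi—Riga 22] → take Hanoi—Lima (21); add Lima.
Step 2: frontier [Hanoi—Riga 22, Lima—Tokyo 5, Lima—Quito 19, Lima—Riga 22] → take Lima—Tokyo (5); add Tokyo.
Step 3: frontier [Hanoi—Riga 22, Lima—Quito 19, Lima—Riga 22, Quito—Tokyo 14] → take Quito—Tokyo (14); add Quito.
Step 4: frontier [Hanoi—Riga 22, Lima—Riga 22, Quito—Riga 3] → take Quito—Riga (3); add Riga.
MST edges: Hanoi—Lima, Lima—Tokyo, Quito—Tokyo, Quito—Riga; total weight 21+5+14+3 = 43.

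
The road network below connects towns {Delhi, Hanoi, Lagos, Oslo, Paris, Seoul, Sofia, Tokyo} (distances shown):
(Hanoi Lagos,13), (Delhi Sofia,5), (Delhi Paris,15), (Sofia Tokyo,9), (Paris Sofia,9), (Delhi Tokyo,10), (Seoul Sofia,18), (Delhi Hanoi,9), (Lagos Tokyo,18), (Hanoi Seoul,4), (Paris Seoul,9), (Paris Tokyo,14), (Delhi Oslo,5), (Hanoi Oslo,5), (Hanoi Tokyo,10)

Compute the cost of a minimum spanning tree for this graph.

50

Sort edges by weight, then run Kruskal:
Hanoi Seoul (4): add — endpoints in different components.
Delhi Oslo (5): add — endpoints in different components.
Delhi Sofia (5): add — endpoints in different components.
Hanoi Oslo (5): add — endpoints in different components.
Delhi Hanoi (9): skip — Hanoi and Delhi already connected.
Paris Seoul (9): add — endpoints in different components.
Paris Sofia (9): skip — Sofia and Paris already connected.
Sofia Tokyo (9): add — endpoints in different components.
Delhi Tokyo (10): skip — Tokyo and Delhi already connected.
Hanoi Tokyo (10): skip — Hanoi and Tokyo already connected.
Hanoi Lagos (13): add — endpoints in different components.
MST edges: Hanoi Seoul, Delhi Oslo, Delhi Sofia, Hanoi Oslo, Paris Seoul, Sofia Tokyo, Hanoi Lagos; total weight 4+5+5+5+9+9+13 = 50.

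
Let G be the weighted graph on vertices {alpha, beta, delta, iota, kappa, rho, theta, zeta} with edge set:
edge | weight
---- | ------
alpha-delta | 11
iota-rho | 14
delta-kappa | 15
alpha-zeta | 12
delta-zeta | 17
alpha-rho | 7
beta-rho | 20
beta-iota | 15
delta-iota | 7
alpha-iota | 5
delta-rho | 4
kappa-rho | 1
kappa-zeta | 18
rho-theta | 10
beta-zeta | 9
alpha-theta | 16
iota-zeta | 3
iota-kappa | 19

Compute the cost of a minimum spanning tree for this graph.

39

Sort edges by weight, then run Kruskal:
kappa-rho (1): add — endpoints in different components.
iota-zeta (3): add — endpoints in different components.
delta-rho (4): add — endpoints in different components.
alpha-iota (5): add — endpoints in different components.
alpha-rho (7): add — endpoints in different components.
delta-iota (7): skip — iota and delta already connected.
beta-zeta (9): add — endpoints in different components.
rho-theta (10): add — endpoints in different components.
MST edges: kappa-rho, iota-zeta, delta-rho, alpha-iota, alpha-rho, beta-zeta, rho-theta; total weight 1+3+4+5+7+9+10 = 39.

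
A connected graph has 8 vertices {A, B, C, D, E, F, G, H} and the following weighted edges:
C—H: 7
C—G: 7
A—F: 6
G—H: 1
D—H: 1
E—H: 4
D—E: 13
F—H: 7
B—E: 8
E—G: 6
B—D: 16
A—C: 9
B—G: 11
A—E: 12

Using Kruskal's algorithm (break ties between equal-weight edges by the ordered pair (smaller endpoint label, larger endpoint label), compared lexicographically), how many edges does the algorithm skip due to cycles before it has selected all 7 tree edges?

Sort edges by weight, then run Kruskal:
D—H (1): add — endpoints in different components.
G—H (1): add — endpoints in different components.
E—H (4): add — endpoints in different components.
A—F (6): add — endpoints in different components.
E—G (6): skip — E and G already connected.
C—G (7): add — endpoints in different components.
C—H (7): skip — C and H already connected.
F—H (7): add — endpoints in different components.
B—E (8): add — endpoints in different components.
Edges rejected before the tree was complete: 2.

2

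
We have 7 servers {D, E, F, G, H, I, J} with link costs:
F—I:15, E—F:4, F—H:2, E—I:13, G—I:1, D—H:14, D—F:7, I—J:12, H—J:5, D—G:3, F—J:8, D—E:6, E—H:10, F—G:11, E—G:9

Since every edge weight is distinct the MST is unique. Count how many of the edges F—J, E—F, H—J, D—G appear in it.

Sort edges by weight, then run Kruskal:
G—I (1): add. Components now {D} {E} {F} {G,I} {H} {J}
F—H (2): add. Components now {D} {E} {F,H} {G,I} {J}
D—G (3): add. Components now {D,G,I} {E} {F,H} {J}
E—F (4): add. Components now {D,G,I} {E,F,H} {J}
H—J (5): add. Components now {D,G,I} {E,F,H,J}
D—E (6): add. Components now {D,E,F,G,H,I,J}
MST edge set: {G—I, F—H, D—G, E—F, H—J, D—E}.
Of the listed edges, {E—F, H—J, D—G} are in the MST → 3.

3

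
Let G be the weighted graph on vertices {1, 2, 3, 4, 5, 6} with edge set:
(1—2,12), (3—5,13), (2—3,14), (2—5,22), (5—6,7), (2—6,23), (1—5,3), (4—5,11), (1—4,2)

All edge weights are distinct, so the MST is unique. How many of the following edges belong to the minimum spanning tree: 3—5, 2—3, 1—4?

2

Sort edges by weight, then run Kruskal:
1—4 (2): add — endpoints in different components.
1—5 (3): add — endpoints in different components.
5—6 (7): add — endpoints in different components.
4—5 (11): skip — 4 and 5 already connected.
1—2 (12): add — endpoints in different components.
3—5 (13): add — endpoints in different components.
MST edge set: {1—4, 1—5, 5—6, 1—2, 3—5}.
Of the listed edges, {3—5, 1—4} are in the MST → 2.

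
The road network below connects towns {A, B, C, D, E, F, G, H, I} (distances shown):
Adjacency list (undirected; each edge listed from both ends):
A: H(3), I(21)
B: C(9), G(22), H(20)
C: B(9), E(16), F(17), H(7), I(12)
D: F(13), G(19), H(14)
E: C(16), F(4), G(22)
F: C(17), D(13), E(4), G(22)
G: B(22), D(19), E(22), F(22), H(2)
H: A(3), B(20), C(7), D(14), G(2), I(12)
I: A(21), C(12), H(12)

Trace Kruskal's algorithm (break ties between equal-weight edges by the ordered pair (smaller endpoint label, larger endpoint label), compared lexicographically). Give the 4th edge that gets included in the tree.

C-H

Kruskal: consider edges lightest-first.
G H (2): add — endpoints in different components.
A H (3): add — endpoints in different components.
E F (4): add — endpoints in different components.
C H (7): add — endpoints in different components.
B C (9): add — endpoints in different components.
C I (12): add — endpoints in different components.
H I (12): skip — H and I already connected.
D F (13): add — endpoints in different components.
D H (14): add — endpoints in different components.
The 4th edge added is C H.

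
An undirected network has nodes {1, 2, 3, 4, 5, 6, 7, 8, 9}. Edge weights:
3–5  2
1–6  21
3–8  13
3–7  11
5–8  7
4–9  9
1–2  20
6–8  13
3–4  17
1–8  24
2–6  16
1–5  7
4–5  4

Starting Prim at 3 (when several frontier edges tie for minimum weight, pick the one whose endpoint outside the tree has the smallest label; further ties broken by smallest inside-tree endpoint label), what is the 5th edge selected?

4-9

Prim's algorithm from 3:
Step 1: frontier [3–5 2, 3–7 11, 3–8 13, 3–4 17] → take 3–5 (2); add 5.
Step 2: frontier [3–7 11, 3–8 13, 3–4 17, 4–5 4, 1–5 7, 5–8 7] → take 4–5 (4); add 4.
Step 3: frontier [3–7 11, 3–8 13, 4–9 9, 1–5 7, 5–8 7] → take 1–5 (7); add 1.
Step 4: frontier [1–2 20, 1–6 21, 1–8 24, 3–7 11, 3–8 13, 4–9 9, 5–8 7] → take 5–8 (7); add 8.
Step 5: frontier [1–2 20, 1–6 21, 3–7 11, 4–9 9, 6–8 13] → take 4–9 (9); add 9.
Step 6: frontier [1–2 20, 1–6 21, 3–7 11, 6–8 13] → take 3–7 (11); add 7.
Step 7: frontier [1–2 20, 1–6 21, 6–8 13] → take 6–8 (13); add 6.
Step 8: frontier [1–2 20, 2–6 16] → take 2–6 (16); add 2.
The 5th edge added is 4–9.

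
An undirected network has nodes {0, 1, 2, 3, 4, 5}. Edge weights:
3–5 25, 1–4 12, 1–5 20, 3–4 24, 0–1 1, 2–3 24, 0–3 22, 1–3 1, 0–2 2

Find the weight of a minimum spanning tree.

Prim, starting at 0.
Step 1: cheapest edge leaving the tree is 0–1 (1); add 1.
Step 2: cheapest edge leaving the tree is 1–3 (1); add 3.
Step 3: cheapest edge leaving the tree is 0–2 (2); add 2.
Step 4: cheapest edge leaving the tree is 1–4 (12); add 4.
Step 5: cheapest edge leaving the tree is 1–5 (20); add 5.
MST edges: 0–1, 1–3, 0–2, 1–4, 1–5; total weight 1+1+2+12+20 = 36.

36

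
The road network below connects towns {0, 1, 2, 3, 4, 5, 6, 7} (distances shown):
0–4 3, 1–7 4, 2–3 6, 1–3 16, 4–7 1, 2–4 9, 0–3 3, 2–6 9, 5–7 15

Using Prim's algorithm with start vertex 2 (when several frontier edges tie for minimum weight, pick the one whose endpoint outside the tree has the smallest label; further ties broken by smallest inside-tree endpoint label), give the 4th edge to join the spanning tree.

Prim's algorithm from 2:
Step 1: cheapest edge leaving the tree is 2–3 (6); add 3.
Step 2: cheapest edge leaving the tree is 0–3 (3); add 0.
Step 3: cheapest edge leaving the tree is 0–4 (3); add 4.
Step 4: cheapest edge leaving the tree is 4–7 (1); add 7.
Step 5: cheapest edge leaving the tree is 1–7 (4); add 1.
Step 6: cheapest edge leaving the tree is 2–6 (9); add 6.
Step 7: cheapest edge leaving the tree is 5–7 (15); add 5.
The 4th edge added is 4–7.

4-7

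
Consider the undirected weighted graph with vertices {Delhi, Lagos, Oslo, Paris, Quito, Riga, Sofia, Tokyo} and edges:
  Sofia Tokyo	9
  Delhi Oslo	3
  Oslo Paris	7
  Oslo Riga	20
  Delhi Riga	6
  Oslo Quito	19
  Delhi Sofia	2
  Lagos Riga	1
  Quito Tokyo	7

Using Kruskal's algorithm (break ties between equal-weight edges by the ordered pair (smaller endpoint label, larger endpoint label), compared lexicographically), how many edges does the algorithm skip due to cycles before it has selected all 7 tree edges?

0

Kruskal: consider edges lightest-first.
Lagos Riga (1): add — endpoints in different components.
Delhi Sofia (2): add — endpoints in different components.
Delhi Oslo (3): add — endpoints in different components.
Delhi Riga (6): add — endpoints in different components.
Oslo Paris (7): add — endpoints in different components.
Quito Tokyo (7): add — endpoints in different components.
Sofia Tokyo (9): add — endpoints in different components.
Edges rejected before the tree was complete: 0.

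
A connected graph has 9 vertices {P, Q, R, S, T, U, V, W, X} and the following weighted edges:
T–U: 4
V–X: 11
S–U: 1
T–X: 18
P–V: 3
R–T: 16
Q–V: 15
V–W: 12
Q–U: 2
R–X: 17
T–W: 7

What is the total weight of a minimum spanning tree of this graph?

Prim's algorithm from R:
Step 1: cheapest edge leaving the tree is R–T (16); add T.
Step 2: cheapest edge leaving the tree is T–U (4); add U.
Step 3: cheapest edge leaving the tree is S–U (1); add S.
Step 4: cheapest edge leaving the tree is Q–U (2); add Q.
Step 5: cheapest edge leaving the tree is T–W (7); add W.
Step 6: cheapest edge leaving the tree is V–W (12); add V.
Step 7: cheapest edge leaving the tree is P–V (3); add P.
Step 8: cheapest edge leaving the tree is V–X (11); add X.
MST edges: R–T, T–U, S–U, Q–U, T–W, V–W, P–V, V–X; total weight 16+4+1+2+7+12+3+11 = 56.

56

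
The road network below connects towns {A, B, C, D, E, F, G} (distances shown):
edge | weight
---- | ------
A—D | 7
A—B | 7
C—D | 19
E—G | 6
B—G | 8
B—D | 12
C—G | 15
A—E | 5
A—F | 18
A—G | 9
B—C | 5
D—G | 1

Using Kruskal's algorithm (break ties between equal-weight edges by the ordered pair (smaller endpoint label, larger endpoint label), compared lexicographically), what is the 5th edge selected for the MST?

Kruskal: consider edges lightest-first.
D—G (1): add. Components now {A} {B} {C} {D,G} {E} {F}
A—E (5): add. Components now {A,E} {B} {C} {D,G} {F}
B—C (5): add. Components now {A,E} {B,C} {D,G} {F}
E—G (6): add. Components now {A,D,E,G} {B,C} {F}
A—B (7): add. Components now {A,B,C,D,E,G} {F}
A—D (7): skip — A and D already connected.
B—G (8): skip — B and G already connected.
A—G (9): skip — A and G already connected.
B—D (12): skip — B and D already connected.
C—G (15): skip — C and G already connected.
A—F (18): add. Components now {A,B,C,D,E,F,G}
The 5th edge added is A—B.

A-B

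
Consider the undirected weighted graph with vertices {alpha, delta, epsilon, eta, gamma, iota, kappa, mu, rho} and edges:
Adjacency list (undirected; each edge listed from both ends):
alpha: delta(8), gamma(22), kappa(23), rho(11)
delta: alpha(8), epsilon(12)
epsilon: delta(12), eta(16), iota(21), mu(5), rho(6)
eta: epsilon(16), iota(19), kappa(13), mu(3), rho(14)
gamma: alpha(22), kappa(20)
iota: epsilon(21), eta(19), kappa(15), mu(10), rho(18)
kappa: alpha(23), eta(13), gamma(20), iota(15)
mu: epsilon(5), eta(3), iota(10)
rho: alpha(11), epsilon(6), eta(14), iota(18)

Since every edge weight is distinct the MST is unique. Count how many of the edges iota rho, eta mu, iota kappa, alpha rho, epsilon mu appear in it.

3

Sort edges by weight, then run Kruskal:
eta mu (3): add — endpoints in different components.
epsilon mu (5): add — endpoints in different components.
epsilon rho (6): add — endpoints in different components.
alpha delta (8): add — endpoints in different components.
iota mu (10): add — endpoints in different components.
alpha rho (11): add — endpoints in different components.
delta epsilon (12): skip — epsilon and delta already connected.
eta kappa (13): add — endpoints in different components.
eta rho (14): skip — eta and rho already connected.
iota kappa (15): skip — iota and kappa already connected.
epsilon eta (16): skip — epsilon and eta already connected.
iota rho (18): skip — iota and rho already connected.
eta iota (19): skip — eta and iota already connected.
gamma kappa (20): add — endpoints in different components.
MST edge set: {eta mu, epsilon mu, epsilon rho, alpha delta, iota mu, alpha rho, eta kappa, gamma kappa}.
Of the listed edges, {eta mu, alpha rho, epsilon mu} are in the MST → 3.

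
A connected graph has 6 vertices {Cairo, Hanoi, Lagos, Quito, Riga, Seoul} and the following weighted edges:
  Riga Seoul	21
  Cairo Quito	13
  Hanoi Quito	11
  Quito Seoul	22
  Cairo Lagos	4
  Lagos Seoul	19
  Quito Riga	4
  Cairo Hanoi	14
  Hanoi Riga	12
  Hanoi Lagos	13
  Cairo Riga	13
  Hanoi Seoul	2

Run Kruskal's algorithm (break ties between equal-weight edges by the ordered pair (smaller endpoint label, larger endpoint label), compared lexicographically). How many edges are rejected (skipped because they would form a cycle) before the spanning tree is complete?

1

Kruskal: consider edges lightest-first.
Hanoi Seoul (2): add. Components now {Hanoi,Seoul} {Riga} {Cairo} {Lagos} {Quito}
Cairo Lagos (4): add. Components now {Hanoi,Seoul} {Riga} {Cairo,Lagos} {Quito}
Quito Riga (4): add. Components now {Hanoi,Seoul} {Quito,Riga} {Cairo,Lagos}
Hanoi Quito (11): add. Components now {Hanoi,Quito,Riga,Seoul} {Cairo,Lagos}
Hanoi Riga (12): skip — Hanoi and Riga already connected.
Cairo Quito (13): add. Components now {Cairo,Hanoi,Lagos,Quito,Riga,Seoul}
Edges rejected before the tree was complete: 1.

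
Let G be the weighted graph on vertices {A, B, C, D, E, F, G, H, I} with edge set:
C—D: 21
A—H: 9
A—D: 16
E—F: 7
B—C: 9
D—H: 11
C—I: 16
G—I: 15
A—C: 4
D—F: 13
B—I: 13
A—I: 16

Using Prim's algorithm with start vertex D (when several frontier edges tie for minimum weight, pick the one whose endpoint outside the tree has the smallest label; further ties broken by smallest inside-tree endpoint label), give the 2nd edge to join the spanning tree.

Prim's algorithm from D:
Step 1: frontier [D—H 11, D—F 13, A—D 16, C—D 21] → take D—H (11); add H.
Step 2: frontier [D—F 13, A—D 16, C—D 21, A—H 9] → take A—H (9); add A.
Step 3: frontier [A—C 4, A—I 16, D—F 13, C—D 21] → take A—C (4); add C.
Step 4: frontier [A—I 16, B—C 9, C—I 16, D—F 13] → take B—C (9); add B.
Step 5: frontier [A—I 16, B—I 13, C—I 16, D—F 13] → take D—F (13); add F.
Step 6: frontier [A—I 16, B—I 13, C—I 16, E—F 7] → take E—F (7); add E.
Step 7: frontier [A—I 16, B—I 13, C—I 16] → take B—I (13); add I.
Step 8: frontier [G—I 15] → take G—I (15); add G.
The 2nd edge added is A—H.

A-H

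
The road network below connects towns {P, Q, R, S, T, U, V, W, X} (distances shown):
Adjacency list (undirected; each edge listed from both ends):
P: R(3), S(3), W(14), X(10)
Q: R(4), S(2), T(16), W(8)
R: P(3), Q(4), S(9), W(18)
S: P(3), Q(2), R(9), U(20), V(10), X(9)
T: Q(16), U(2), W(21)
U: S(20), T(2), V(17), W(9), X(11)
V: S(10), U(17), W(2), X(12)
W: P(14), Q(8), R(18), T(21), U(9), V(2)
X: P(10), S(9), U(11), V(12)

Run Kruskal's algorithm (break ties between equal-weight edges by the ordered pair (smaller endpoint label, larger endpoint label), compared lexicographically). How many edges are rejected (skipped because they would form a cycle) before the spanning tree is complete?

2

Sort edges by weight, then run Kruskal:
Q–S (2): add — endpoints in different components.
T–U (2): add — endpoints in different components.
V–W (2): add — endpoints in different components.
P–R (3): add — endpoints in different components.
P–S (3): add — endpoints in different components.
Q–R (4): skip — Q and R already connected.
Q–W (8): add — endpoints in different components.
R–S (9): skip — S and R already connected.
S–X (9): add — endpoints in different components.
U–W (9): add — endpoints in different components.
Edges rejected before the tree was complete: 2.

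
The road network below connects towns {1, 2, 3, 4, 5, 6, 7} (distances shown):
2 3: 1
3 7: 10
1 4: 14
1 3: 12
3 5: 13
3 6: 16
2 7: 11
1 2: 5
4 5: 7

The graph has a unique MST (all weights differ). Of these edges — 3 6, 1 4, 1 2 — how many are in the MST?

2

Kruskal: consider edges lightest-first.
2 3 (1): add — endpoints in different components.
1 2 (5): add — endpoints in different components.
4 5 (7): add — endpoints in different components.
3 7 (10): add — endpoints in different components.
2 7 (11): skip — 2 and 7 already connected.
1 3 (12): skip — 1 and 3 already connected.
3 5 (13): add — endpoints in different components.
1 4 (14): skip — 1 and 4 already connected.
3 6 (16): add — endpoints in different components.
MST edge set: {2 3, 1 2, 4 5, 3 7, 3 5, 3 6}.
Of the listed edges, {3 6, 1 2} are in the MST → 2.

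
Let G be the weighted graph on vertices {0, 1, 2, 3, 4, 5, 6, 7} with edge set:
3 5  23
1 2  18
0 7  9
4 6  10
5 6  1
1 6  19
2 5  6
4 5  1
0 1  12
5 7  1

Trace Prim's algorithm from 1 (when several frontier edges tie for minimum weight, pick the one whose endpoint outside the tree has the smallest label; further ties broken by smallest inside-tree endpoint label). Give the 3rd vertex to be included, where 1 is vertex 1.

7

Prim, starting at 1.
Step 1: frontier [0 1 12, 1 2 18, 1 6 19] → take 0 1 (12); add 0.
Step 2: frontier [0 7 9, 1 2 18, 1 6 19] → take 0 7 (9); add 7.
Step 3: frontier [1 2 18, 1 6 19, 5 7 1] → take 5 7 (1); add 5.
Step 4: frontier [1 2 18, 1 6 19, 4 5 1, 5 6 1, 2 5 6, 3 5 23] → take 4 5 (1); add 4.
Step 5: frontier [1 2 18, 1 6 19, 4 6 10, 5 6 1, 2 5 6, 3 5 23] → take 5 6 (1); add 6.
Step 6: frontier [1 2 18, 2 5 6, 3 5 23] → take 2 5 (6); add 2.
Step 7: frontier [3 5 23] → take 3 5 (23); add 3.
Vertex order: 1, 0, 7, 5, 4, 6, 2, 3. The 3rd vertex is 7.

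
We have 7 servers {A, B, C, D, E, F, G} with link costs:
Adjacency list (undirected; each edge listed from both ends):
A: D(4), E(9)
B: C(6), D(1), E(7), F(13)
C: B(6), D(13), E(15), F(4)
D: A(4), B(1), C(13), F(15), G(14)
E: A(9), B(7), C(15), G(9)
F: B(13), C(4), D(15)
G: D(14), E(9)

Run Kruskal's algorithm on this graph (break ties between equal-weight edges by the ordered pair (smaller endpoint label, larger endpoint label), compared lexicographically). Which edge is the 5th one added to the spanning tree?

Sort edges by weight, then run Kruskal:
B-D (1): add. Components now {A} {B,D} {C} {E} {F} {G}
A-D (4): add. Components now {A,B,D} {C} {E} {F} {G}
C-F (4): add. Components now {A,B,D} {C,F} {E} {G}
B-C (6): add. Components now {A,B,C,D,F} {E} {G}
B-E (7): add. Components now {A,B,C,D,E,F} {G}
A-E (9): skip — A and E already connected.
E-G (9): add. Components now {A,B,C,D,E,F,G}
The 5th edge added is B-E.

B-E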